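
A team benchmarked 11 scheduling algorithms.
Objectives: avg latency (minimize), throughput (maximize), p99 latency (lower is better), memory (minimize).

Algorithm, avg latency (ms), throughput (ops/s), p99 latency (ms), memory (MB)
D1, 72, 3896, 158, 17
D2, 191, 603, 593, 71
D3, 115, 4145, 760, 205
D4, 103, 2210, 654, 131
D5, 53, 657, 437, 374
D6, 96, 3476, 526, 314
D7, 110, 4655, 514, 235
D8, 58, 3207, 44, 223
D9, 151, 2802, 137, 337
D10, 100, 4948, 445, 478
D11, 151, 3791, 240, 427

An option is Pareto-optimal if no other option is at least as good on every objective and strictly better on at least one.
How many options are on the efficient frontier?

6

D1: not dominated (best memory).
D2: dominated by D1 (avg latency 72≤191, throughput 3896≥603, p99 latency 158≤593, memory 17≤71).
D3: not dominated.
D4: dominated by D1 (avg latency 72≤103, throughput 3896≥2210, p99 latency 158≤654, memory 17≤131).
D5: not dominated (best avg latency).
D6: dominated by D1 (avg latency 72≤96, throughput 3896≥3476, p99 latency 158≤526, memory 17≤314).
D7: not dominated.
D8: not dominated (best p99 latency).
D9: dominated by D8 (avg latency 58≤151, throughput 3207≥2802, p99 latency 44≤137, memory 223≤337).
D10: not dominated (best throughput).
D11: dominated by D1 (avg latency 72≤151, throughput 3896≥3791, p99 latency 158≤240, memory 17≤427).
Pareto-optimal: D1, D3, D5, D7, D8, D10 → 6.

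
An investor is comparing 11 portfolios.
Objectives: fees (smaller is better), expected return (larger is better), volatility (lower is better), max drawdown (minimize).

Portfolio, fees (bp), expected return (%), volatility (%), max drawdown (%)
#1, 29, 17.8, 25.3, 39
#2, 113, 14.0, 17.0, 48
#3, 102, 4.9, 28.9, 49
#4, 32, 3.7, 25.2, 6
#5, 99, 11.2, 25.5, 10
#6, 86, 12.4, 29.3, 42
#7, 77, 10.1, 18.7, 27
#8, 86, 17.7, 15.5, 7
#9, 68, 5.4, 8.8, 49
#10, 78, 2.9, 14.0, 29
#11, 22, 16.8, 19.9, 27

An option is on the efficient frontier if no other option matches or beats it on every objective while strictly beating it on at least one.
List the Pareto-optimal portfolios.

#1: not dominated (best expected return).
#2: dominated by #8 (fees 86≤113, expected return 17.7≥14.0, volatility 15.5≤17.0, max drawdown 7≤48).
#3: dominated by #1 (fees 29≤102, expected return 17.8≥4.9, volatility 25.3≤28.9, max drawdown 39≤49).
#4: not dominated (best max drawdown).
#5: dominated by #8 (fees 86≤99, expected return 17.7≥11.2, volatility 15.5≤25.5, max drawdown 7≤10).
#6: dominated by #1 (fees 29≤86, expected return 17.8≥12.4, volatility 25.3≤29.3, max drawdown 39≤42).
#7: not dominated.
#8: not dominated.
#9: not dominated (best volatility).
#10: not dominated.
#11: not dominated (best fees).

#1, #4, #7, #8, #9, #10, #11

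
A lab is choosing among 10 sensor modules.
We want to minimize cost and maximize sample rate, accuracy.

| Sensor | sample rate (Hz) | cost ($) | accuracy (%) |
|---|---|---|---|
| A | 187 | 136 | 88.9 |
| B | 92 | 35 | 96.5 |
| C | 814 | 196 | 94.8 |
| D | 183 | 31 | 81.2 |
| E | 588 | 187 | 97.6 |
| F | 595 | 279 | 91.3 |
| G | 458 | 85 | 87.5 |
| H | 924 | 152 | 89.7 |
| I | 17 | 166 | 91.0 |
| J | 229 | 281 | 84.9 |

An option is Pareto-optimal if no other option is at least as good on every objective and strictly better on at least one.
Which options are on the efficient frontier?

A: not dominated.
B: not dominated.
C: not dominated.
D: not dominated (best cost).
E: not dominated (best accuracy).
F: dominated by C (sample rate 814≥595, cost 196≤279, accuracy 94.8≥91.3).
G: not dominated.
H: not dominated (best sample rate).
I: dominated by B (sample rate 92≥17, cost 35≤166, accuracy 96.5≥91.0).
J: dominated by C (sample rate 814≥229, cost 196≤281, accuracy 94.8≥84.9).

A, B, C, D, E, G, H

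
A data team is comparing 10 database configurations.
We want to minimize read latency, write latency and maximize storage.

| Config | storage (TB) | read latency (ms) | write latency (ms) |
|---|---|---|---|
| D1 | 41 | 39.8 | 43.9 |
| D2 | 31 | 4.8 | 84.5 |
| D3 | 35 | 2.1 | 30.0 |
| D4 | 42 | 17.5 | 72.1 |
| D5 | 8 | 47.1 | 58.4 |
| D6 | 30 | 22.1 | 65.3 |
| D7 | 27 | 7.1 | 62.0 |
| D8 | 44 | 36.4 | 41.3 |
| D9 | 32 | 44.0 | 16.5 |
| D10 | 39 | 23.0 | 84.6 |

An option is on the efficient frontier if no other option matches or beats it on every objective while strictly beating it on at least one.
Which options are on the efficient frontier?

D1: dominated by D8 (storage 44≥41, read latency 36.4≤39.8, write latency 41.3≤43.9).
D2: dominated by D3 (storage 35≥31, read latency 2.1≤4.8, write latency 30.0≤84.5).
D3: not dominated (best read latency).
D4: not dominated.
D5: dominated by D1 (storage 41≥8, read latency 39.8≤47.1, write latency 43.9≤58.4).
D6: dominated by D3 (storage 35≥30, read latency 2.1≤22.1, write latency 30.0≤65.3).
D7: dominated by D3 (storage 35≥27, read latency 2.1≤7.1, write latency 30.0≤62.0).
D8: not dominated (best storage).
D9: not dominated (best write latency).
D10: dominated by D4 (storage 42≥39, read latency 17.5≤23.0, write latency 72.1≤84.6).

D3, D4, D8, D9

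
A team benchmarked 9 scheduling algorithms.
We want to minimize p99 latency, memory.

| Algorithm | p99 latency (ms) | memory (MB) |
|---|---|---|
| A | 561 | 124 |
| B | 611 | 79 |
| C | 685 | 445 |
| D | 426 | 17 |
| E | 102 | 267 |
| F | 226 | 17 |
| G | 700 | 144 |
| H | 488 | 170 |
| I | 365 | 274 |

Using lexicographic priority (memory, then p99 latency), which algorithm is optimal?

First minimize memory: best is 17, kept {D, F}.
Then minimize p99 latency: best is 226, kept {F}.

F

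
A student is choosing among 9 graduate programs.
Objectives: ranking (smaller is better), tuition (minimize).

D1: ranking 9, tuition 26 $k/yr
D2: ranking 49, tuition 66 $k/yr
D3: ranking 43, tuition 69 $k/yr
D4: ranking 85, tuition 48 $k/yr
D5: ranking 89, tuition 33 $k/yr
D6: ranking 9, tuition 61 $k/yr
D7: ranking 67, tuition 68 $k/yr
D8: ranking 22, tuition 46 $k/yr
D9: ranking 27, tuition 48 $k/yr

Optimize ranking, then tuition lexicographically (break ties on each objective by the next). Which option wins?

D1

First minimize ranking: best is 9, kept {D1, D6}.
Then minimize tuition: best is 26, kept {D1}.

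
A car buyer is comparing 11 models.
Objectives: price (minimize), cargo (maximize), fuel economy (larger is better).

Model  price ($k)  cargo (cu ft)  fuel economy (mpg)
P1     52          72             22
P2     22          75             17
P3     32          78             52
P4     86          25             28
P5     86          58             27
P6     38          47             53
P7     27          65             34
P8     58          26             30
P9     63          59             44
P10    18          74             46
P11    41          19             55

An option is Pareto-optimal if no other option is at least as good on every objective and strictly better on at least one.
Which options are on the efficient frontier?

P2, P3, P6, P10, P11

P1: dominated by P3 (price 32≤52, cargo 78≥72, fuel economy 52≥22).
P2: not dominated.
P3: not dominated (best cargo).
P4: dominated by P3 (price 32≤86, cargo 78≥25, fuel economy 52≥28).
P5: dominated by P3 (price 32≤86, cargo 78≥58, fuel economy 52≥27).
P6: not dominated.
P7: dominated by P10 (price 18≤27, cargo 74≥65, fuel economy 46≥34).
P8: dominated by P3 (price 32≤58, cargo 78≥26, fuel economy 52≥30).
P9: dominated by P3 (price 32≤63, cargo 78≥59, fuel economy 52≥44).
P10: not dominated (best price).
P11: not dominated (best fuel economy).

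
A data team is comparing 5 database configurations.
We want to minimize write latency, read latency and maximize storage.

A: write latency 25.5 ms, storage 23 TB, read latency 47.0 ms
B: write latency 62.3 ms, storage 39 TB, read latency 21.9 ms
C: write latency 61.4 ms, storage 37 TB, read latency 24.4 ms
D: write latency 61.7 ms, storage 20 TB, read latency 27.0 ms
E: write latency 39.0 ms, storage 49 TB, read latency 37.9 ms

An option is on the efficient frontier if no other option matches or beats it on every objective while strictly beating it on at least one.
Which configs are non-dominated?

A: not dominated (best write latency).
B: not dominated (best read latency).
C: not dominated.
D: dominated by C (write latency 61.4≤61.7, storage 37≥20, read latency 24.4≤27.0).
E: not dominated (best storage).

A, B, C, E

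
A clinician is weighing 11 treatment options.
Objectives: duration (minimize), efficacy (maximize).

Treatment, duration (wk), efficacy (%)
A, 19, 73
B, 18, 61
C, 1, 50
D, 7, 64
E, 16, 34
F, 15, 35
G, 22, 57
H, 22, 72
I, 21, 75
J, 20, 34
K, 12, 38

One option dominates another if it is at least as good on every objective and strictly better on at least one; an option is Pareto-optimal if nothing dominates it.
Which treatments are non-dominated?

A: not dominated.
B: dominated by D (duration 7≤18, efficacy 64≥61).
C: not dominated (best duration).
D: not dominated.
E: dominated by C (duration 1≤16, efficacy 50≥34).
F: dominated by C (duration 1≤15, efficacy 50≥35).
G: dominated by A (duration 19≤22, efficacy 73≥57).
H: dominated by A (duration 19≤22, efficacy 73≥72).
I: not dominated (best efficacy).
J: dominated by A (duration 19≤20, efficacy 73≥34).
K: dominated by C (duration 1≤12, efficacy 50≥38).

A, C, D, I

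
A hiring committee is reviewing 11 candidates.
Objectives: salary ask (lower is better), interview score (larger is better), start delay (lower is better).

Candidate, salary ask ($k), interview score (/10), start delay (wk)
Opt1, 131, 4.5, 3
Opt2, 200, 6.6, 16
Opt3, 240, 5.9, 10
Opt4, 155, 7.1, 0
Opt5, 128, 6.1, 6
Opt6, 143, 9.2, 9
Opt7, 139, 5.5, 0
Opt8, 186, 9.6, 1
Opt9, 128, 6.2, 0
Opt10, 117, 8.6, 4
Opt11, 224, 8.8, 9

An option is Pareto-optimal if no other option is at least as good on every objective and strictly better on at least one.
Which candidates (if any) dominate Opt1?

Opt9: salary ask 128≤131, interview score 6.2≥4.5, start delay 0≤3 — dominates Opt1.
Others (Opt2, Opt3, Opt4, Opt5, Opt6, Opt7, Opt8, Opt10, Opt11) are each worse than Opt1 on at least one objective.

Opt9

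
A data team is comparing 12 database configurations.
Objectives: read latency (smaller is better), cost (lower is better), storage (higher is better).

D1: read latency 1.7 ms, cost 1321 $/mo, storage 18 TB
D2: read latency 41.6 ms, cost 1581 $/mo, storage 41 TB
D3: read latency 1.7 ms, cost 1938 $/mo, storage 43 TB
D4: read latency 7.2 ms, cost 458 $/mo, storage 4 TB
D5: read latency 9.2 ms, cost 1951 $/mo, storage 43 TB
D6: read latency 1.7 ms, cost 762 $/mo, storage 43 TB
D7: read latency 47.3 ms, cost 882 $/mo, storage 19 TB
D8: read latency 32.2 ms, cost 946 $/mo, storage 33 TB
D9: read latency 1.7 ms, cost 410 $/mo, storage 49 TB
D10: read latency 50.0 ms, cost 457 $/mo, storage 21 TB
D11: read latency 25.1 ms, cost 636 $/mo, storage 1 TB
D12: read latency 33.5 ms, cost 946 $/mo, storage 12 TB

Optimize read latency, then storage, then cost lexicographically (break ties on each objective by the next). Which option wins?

First minimize read latency: best is 1.7, kept {D1, D3, D6, D9}.
Then maximize storage: best is 49, kept {D9}.

D9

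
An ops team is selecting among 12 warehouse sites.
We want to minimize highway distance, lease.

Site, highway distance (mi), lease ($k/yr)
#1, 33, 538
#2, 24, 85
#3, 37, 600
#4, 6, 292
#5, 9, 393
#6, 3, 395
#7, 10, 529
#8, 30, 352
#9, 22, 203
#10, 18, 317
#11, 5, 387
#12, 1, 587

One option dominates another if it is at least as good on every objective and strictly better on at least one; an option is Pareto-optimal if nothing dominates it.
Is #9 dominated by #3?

No

#3 vs #9: #3 is worse on highway distance (37 vs 22), so it does not dominate #9.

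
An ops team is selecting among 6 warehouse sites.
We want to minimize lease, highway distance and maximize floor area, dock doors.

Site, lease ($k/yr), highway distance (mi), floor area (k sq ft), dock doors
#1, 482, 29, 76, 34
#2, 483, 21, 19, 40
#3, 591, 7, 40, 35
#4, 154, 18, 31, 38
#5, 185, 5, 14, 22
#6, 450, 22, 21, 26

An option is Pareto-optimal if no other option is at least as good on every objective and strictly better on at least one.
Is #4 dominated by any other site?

#1: worse on lease (482 vs 154).
#2: worse on lease (483 vs 154).
#3: worse on lease (591 vs 154).
#5: worse on lease (185 vs 154).
#6: worse on lease (450 vs 154).
No option is at least as good as #4 on every objective and strictly better on one.

No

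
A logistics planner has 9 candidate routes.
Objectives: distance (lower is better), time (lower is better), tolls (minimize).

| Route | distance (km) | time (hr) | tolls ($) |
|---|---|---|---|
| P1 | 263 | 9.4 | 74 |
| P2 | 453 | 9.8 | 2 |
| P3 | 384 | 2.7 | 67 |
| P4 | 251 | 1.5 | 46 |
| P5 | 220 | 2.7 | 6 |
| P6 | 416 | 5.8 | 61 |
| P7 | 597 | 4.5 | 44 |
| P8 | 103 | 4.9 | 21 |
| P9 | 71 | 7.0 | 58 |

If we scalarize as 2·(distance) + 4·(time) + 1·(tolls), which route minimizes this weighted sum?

P1: 2·263 + 4·9.4 + 1·74 = 637.6
P2: 2·453 + 4·9.8 + 1·2 = 947.2
P3: 2·384 + 4·2.7 + 1·67 = 845.8
P4: 2·251 + 4·1.5 + 1·46 = 554.0
P5: 2·220 + 4·2.7 + 1·6 = 456.8
P6: 2·416 + 4·5.8 + 1·61 = 916.2
P7: 2·597 + 4·4.5 + 1·44 = 1256.0
P8: 2·103 + 4·4.9 + 1·21 = 246.6
P9: 2·71 + 4·7.0 + 1·58 = 228.0
Lowest: P9 at 228.0.

P9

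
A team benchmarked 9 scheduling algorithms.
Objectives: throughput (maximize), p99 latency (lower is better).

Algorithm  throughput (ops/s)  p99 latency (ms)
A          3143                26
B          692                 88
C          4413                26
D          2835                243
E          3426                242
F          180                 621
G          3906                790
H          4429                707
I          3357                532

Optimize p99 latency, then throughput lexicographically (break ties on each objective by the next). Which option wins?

C

First minimize p99 latency: best is 26, kept {A, C}.
Then maximize throughput: best is 4413, kept {C}.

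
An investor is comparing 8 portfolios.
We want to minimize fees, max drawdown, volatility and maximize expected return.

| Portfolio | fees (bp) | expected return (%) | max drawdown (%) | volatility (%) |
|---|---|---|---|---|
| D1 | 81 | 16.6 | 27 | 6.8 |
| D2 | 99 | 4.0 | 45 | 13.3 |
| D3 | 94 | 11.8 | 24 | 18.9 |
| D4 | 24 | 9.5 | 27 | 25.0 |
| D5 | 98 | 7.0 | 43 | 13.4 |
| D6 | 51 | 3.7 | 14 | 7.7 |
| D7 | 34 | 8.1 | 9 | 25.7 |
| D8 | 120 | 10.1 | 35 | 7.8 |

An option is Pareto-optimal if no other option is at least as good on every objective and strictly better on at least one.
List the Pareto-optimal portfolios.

D1, D3, D4, D6, D7

D1: not dominated (best expected return).
D2: dominated by D1 (fees 81≤99, expected return 16.6≥4.0, max drawdown 27≤45, volatility 6.8≤13.3).
D3: not dominated.
D4: not dominated (best fees).
D5: dominated by D1 (fees 81≤98, expected return 16.6≥7.0, max drawdown 27≤43, volatility 6.8≤13.4).
D6: not dominated.
D7: not dominated (best max drawdown).
D8: dominated by D1 (fees 81≤120, expected return 16.6≥10.1, max drawdown 27≤35, volatility 6.8≤7.8).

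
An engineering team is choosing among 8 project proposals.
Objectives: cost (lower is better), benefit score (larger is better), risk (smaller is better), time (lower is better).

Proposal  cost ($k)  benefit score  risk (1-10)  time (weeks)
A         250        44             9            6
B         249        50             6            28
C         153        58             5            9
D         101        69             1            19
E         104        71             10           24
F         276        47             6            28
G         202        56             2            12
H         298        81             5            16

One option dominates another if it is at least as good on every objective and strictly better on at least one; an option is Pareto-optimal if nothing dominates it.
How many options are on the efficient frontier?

6

A: not dominated (best time).
B: dominated by C (cost 153≤249, benefit score 58≥50, risk 5≤6, time 9≤28).
C: not dominated.
D: not dominated (best cost).
E: not dominated.
F: dominated by B (cost 249≤276, benefit score 50≥47, risk 6≤6, time 28≤28).
G: not dominated.
H: not dominated (best benefit score).
Pareto-optimal: A, C, D, E, G, H → 6.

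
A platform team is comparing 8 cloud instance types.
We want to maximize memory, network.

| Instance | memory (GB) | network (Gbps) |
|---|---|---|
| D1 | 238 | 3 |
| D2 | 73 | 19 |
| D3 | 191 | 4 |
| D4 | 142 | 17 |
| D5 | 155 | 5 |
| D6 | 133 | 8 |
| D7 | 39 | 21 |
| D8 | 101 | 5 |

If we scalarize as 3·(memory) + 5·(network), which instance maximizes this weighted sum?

D1

D1: 3·238 + 5·3 = 729
D2: 3·73 + 5·19 = 314
D3: 3·191 + 5·4 = 593
D4: 3·142 + 5·17 = 511
D5: 3·155 + 5·5 = 490
D6: 3·133 + 5·8 = 439
D7: 3·39 + 5·21 = 222
D8: 3·101 + 5·5 = 328
Highest: D1 at 729.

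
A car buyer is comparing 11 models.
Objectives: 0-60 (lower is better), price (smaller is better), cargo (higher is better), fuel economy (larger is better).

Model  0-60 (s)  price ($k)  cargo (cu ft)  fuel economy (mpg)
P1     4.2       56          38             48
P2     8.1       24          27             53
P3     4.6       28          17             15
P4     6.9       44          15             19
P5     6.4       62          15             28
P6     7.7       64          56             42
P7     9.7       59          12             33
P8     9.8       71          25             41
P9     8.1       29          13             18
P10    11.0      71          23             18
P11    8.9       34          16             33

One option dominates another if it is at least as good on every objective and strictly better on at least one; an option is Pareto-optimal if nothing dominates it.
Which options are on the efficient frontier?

P1: not dominated (best 0-60).
P2: not dominated (best price).
P3: not dominated.
P4: not dominated.
P5: dominated by P1 (0-60 4.2≤6.4, price 56≤62, cargo 38≥15, fuel economy 48≥28).
P6: not dominated (best cargo).
P7: dominated by P1 (0-60 4.2≤9.7, price 56≤59, cargo 38≥12, fuel economy 48≥33).
P8: dominated by P1 (0-60 4.2≤9.8, price 56≤71, cargo 38≥25, fuel economy 48≥41).
P9: dominated by P2 (0-60 8.1≤8.1, price 24≤29, cargo 27≥13, fuel economy 53≥18).
P10: dominated by P1 (0-60 4.2≤11.0, price 56≤71, cargo 38≥23, fuel economy 48≥18).
P11: dominated by P2 (0-60 8.1≤8.9, price 24≤34, cargo 27≥16, fuel economy 53≥33).

P1, P2, P3, P4, P6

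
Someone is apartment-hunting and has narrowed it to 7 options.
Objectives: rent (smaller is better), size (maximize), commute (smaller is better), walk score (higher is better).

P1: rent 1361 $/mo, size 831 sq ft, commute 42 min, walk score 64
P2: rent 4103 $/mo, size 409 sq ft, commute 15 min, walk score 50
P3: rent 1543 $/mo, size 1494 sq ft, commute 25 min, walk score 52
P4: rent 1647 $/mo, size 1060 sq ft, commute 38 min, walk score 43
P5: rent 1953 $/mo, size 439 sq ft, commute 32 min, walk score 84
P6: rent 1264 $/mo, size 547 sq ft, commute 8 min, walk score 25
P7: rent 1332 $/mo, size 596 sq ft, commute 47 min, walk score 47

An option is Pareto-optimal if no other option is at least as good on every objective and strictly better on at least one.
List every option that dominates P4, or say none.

P3

P3: rent 1543≤1647, size 1494≥1060, commute 25≤38, walk score 52≥43 — dominates P4.
Others (P1, P2, P5, P6, P7) are each worse than P4 on at least one objective.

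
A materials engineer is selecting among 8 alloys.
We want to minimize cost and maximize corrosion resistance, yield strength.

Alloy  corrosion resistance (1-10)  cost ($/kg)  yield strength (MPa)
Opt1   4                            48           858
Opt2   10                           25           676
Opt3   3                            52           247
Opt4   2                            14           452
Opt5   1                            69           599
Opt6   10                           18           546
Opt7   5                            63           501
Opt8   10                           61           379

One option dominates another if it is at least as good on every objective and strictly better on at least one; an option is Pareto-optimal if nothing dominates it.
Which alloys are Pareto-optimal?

Opt1, Opt2, Opt4, Opt6

Opt1: not dominated (best yield strength).
Opt2: not dominated.
Opt3: dominated by Opt1 (corrosion resistance 4≥3, cost 48≤52, yield strength 858≥247).
Opt4: not dominated (best cost).
Opt5: dominated by Opt1 (corrosion resistance 4≥1, cost 48≤69, yield strength 858≥599).
Opt6: not dominated.
Opt7: dominated by Opt2 (corrosion resistance 10≥5, cost 25≤63, yield strength 676≥501).
Opt8: dominated by Opt2 (corrosion resistance 10≥10, cost 25≤61, yield strength 676≥379).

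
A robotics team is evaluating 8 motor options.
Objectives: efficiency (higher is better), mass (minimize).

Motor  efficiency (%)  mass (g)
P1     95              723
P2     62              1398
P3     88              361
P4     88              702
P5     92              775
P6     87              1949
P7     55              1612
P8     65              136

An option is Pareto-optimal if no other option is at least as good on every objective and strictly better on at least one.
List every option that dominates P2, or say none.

P1: efficiency 95≥62, mass 723≤1398 — dominates P2.
P3: efficiency 88≥62, mass 361≤1398 — dominates P2.
P4: efficiency 88≥62, mass 702≤1398 — dominates P2.
P5: efficiency 92≥62, mass 775≤1398 — dominates P2.
P8: efficiency 65≥62, mass 136≤1398 — dominates P2.
Others (P6, P7) are each worse than P2 on at least one objective.

P1, P3, P4, P5, P8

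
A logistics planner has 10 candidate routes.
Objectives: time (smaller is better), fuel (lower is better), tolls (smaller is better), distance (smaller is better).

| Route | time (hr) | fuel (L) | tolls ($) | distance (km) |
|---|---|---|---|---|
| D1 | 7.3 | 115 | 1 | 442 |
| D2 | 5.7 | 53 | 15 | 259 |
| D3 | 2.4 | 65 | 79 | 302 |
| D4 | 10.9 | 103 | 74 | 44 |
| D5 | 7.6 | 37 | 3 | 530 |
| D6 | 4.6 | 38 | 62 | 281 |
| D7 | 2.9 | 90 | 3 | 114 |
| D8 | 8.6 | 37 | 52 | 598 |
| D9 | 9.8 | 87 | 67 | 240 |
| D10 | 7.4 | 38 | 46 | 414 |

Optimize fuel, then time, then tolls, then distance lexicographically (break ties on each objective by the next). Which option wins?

D5

First minimize fuel: best is 37, kept {D5, D8}.
Then minimize time: best is 7.6, kept {D5}.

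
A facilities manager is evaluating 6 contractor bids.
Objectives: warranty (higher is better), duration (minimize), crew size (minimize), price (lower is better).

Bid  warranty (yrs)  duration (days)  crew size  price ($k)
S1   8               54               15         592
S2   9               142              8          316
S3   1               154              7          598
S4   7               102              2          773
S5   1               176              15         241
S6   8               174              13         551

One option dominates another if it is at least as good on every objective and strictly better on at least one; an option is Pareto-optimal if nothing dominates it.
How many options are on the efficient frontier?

5

S1: not dominated (best duration).
S2: not dominated (best warranty).
S3: not dominated.
S4: not dominated (best crew size).
S5: not dominated (best price).
S6: dominated by S2 (warranty 9≥8, duration 142≤174, crew size 8≤13, price 316≤551).
Pareto-optimal: S1, S2, S3, S4, S5 → 5.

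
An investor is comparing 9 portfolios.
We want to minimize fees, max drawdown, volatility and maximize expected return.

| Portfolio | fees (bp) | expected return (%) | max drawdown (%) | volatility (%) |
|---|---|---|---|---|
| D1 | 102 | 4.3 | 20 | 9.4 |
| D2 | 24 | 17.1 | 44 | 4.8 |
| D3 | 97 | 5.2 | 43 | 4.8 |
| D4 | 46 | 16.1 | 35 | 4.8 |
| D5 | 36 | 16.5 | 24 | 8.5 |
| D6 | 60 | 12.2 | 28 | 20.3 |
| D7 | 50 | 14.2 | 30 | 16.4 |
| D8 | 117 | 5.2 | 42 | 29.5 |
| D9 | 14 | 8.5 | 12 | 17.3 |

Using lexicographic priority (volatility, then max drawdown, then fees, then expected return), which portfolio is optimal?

D4

First minimize volatility: best is 4.8, kept {D2, D3, D4}.
Then minimize max drawdown: best is 35, kept {D4}.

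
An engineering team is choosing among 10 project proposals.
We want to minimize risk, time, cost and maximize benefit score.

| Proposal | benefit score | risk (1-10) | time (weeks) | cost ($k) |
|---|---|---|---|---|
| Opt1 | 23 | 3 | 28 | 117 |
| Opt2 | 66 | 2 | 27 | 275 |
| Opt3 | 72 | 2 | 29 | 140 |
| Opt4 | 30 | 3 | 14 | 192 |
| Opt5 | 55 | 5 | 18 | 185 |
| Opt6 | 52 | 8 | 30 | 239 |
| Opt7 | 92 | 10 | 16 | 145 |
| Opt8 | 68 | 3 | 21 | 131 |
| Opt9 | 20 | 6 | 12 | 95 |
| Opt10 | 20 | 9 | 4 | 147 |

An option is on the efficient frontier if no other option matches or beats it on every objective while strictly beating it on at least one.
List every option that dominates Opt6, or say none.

Opt3: benefit score 72≥52, risk 2≤8, time 29≤30, cost 140≤239 — dominates Opt6.
Opt5: benefit score 55≥52, risk 5≤8, time 18≤30, cost 185≤239 — dominates Opt6.
Opt8: benefit score 68≥52, risk 3≤8, time 21≤30, cost 131≤239 — dominates Opt6.
Others (Opt1, Opt2, Opt4, Opt7, Opt9, Opt10) are each worse than Opt6 on at least one objective.

Opt3, Opt5, Opt8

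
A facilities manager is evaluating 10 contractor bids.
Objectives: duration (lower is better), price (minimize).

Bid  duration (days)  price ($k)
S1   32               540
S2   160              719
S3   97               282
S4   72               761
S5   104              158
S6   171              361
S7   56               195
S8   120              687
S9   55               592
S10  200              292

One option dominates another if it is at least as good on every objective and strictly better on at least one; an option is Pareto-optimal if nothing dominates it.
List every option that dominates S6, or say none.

S3, S5, S7

S3: duration 97≤171, price 282≤361 — dominates S6.
S5: duration 104≤171, price 158≤361 — dominates S6.
S7: duration 56≤171, price 195≤361 — dominates S6.
Others (S1, S2, S4, S8, S9, S10) are each worse than S6 on at least one objective.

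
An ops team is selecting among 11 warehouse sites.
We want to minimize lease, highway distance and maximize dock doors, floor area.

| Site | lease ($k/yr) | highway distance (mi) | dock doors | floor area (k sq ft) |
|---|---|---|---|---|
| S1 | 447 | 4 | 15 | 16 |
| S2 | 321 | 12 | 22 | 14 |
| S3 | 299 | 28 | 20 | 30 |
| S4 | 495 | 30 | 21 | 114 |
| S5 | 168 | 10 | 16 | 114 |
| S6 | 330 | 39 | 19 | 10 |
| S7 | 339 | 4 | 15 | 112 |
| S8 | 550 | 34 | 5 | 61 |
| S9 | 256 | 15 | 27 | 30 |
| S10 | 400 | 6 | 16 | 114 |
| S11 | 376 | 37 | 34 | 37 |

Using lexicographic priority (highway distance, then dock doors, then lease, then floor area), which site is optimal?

First minimize highway distance: best is 4, kept {S1, S7}.
Then maximize dock doors: best is 15, kept {S1, S7}.
Then minimize lease: best is 339, kept {S7}.

S7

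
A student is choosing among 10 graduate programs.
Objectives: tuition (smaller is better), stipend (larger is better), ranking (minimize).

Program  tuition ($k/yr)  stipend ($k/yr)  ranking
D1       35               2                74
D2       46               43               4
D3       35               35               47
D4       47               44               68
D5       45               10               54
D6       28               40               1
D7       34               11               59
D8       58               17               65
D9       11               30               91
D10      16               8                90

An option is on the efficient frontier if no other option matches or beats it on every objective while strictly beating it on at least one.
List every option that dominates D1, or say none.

D3: tuition 35≤35, stipend 35≥2, ranking 47≤74 — dominates D1.
D6: tuition 28≤35, stipend 40≥2, ranking 1≤74 — dominates D1.
D7: tuition 34≤35, stipend 11≥2, ranking 59≤74 — dominates D1.
Others (D2, D4, D5, D8, D9, D10) are each worse than D1 on at least one objective.

D3, D6, D7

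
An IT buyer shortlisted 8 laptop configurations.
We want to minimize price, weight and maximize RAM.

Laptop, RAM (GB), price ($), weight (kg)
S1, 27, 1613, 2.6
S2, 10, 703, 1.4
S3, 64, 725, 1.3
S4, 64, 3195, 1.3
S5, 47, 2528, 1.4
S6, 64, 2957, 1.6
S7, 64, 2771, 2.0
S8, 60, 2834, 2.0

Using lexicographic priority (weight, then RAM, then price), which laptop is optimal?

First minimize weight: best is 1.3, kept {S3, S4}.
Then maximize RAM: best is 64, kept {S3, S4}.
Then minimize price: best is 725, kept {S3}.

S3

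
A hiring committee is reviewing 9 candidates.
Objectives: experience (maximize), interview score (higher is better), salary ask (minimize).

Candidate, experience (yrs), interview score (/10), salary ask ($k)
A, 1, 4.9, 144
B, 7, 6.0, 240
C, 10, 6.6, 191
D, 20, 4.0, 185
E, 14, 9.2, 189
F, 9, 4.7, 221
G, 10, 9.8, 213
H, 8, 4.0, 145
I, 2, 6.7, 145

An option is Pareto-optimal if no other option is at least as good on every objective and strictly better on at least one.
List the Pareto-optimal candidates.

A, D, E, G, H, I

A: not dominated (best salary ask).
B: dominated by C (experience 10≥7, interview score 6.6≥6.0, salary ask 191≤240).
C: dominated by E (experience 14≥10, interview score 9.2≥6.6, salary ask 189≤191).
D: not dominated (best experience).
E: not dominated.
F: dominated by C (experience 10≥9, interview score 6.6≥4.7, salary ask 191≤221).
G: not dominated (best interview score).
H: not dominated.
I: not dominated.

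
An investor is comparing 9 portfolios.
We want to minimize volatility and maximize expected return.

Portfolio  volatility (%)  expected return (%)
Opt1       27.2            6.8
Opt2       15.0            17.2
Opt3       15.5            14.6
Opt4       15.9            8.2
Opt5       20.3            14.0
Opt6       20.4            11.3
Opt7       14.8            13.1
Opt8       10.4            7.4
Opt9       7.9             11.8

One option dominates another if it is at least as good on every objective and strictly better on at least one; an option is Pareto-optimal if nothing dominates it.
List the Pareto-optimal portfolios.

Opt1: dominated by Opt2 (volatility 15.0≤27.2, expected return 17.2≥6.8).
Opt2: not dominated (best expected return).
Opt3: dominated by Opt2 (volatility 15.0≤15.5, expected return 17.2≥14.6).
Opt4: dominated by Opt2 (volatility 15.0≤15.9, expected return 17.2≥8.2).
Opt5: dominated by Opt2 (volatility 15.0≤20.3, expected return 17.2≥14.0).
Opt6: dominated by Opt2 (volatility 15.0≤20.4, expected return 17.2≥11.3).
Opt7: not dominated.
Opt8: dominated by Opt9 (volatility 7.9≤10.4, expected return 11.8≥7.4).
Opt9: not dominated (best volatility).

Opt2, Opt7, Opt9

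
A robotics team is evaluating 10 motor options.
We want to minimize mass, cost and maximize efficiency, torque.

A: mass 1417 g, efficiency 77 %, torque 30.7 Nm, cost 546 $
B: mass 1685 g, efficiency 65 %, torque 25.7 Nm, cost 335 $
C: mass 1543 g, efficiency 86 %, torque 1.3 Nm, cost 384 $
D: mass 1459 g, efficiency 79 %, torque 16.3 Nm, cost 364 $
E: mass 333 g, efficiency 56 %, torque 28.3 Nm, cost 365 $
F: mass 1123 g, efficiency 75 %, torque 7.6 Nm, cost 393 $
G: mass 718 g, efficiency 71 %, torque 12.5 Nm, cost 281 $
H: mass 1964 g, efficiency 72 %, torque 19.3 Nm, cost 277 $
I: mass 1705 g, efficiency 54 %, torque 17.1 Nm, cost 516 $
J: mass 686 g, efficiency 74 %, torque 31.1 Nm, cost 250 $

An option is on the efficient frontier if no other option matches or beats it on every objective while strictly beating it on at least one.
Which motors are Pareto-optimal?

A: not dominated.
B: dominated by J (mass 686≤1685, efficiency 74≥65, torque 31.1≥25.7, cost 250≤335).
C: not dominated (best efficiency).
D: not dominated.
E: not dominated (best mass).
F: not dominated.
G: dominated by J (mass 686≤718, efficiency 74≥71, torque 31.1≥12.5, cost 250≤281).
H: dominated by J (mass 686≤1964, efficiency 74≥72, torque 31.1≥19.3, cost 250≤277).
I: dominated by B (mass 1685≤1705, efficiency 65≥54, torque 25.7≥17.1, cost 335≤516).
J: not dominated (best torque).

A, C, D, E, F, J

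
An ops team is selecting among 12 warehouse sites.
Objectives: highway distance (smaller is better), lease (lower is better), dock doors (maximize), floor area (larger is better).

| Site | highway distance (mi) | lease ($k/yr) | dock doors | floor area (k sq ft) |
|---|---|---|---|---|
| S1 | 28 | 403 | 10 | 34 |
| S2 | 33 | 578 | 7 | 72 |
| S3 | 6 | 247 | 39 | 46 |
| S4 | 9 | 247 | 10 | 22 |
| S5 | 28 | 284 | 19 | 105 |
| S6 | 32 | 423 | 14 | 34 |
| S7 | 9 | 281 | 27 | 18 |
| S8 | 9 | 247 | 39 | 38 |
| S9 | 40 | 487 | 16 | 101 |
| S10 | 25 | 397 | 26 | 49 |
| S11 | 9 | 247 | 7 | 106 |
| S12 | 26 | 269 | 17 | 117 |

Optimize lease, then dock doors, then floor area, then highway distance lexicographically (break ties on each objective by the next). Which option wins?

First minimize lease: best is 247, kept {S3, S4, S8, S11}.
Then maximize dock doors: best is 39, kept {S3, S8}.
Then maximize floor area: best is 46, kept {S3}.

S3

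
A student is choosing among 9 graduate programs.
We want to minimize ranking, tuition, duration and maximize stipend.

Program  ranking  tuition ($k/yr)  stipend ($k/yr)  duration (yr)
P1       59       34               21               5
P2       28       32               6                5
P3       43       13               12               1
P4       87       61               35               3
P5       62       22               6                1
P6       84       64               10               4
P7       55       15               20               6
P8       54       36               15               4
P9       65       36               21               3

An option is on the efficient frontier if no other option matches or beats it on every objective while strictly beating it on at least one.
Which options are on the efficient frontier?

P1, P2, P3, P4, P7, P8, P9

P1: not dominated.
P2: not dominated (best ranking).
P3: not dominated (best tuition).
P4: not dominated (best stipend).
P5: dominated by P3 (ranking 43≤62, tuition 13≤22, stipend 12≥6, duration 1≤1).
P6: dominated by P3 (ranking 43≤84, tuition 13≤64, stipend 12≥10, duration 1≤4).
P7: not dominated.
P8: not dominated.
P9: not dominated.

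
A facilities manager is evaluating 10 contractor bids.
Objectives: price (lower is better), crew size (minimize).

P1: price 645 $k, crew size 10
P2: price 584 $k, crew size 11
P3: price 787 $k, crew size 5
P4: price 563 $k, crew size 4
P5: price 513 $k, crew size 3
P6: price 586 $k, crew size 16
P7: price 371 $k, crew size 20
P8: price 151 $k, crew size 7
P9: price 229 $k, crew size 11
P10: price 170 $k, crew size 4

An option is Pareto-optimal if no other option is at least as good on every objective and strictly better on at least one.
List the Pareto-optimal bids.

P1: dominated by P4 (price 563≤645, crew size 4≤10).
P2: dominated by P4 (price 563≤584, crew size 4≤11).
P3: dominated by P4 (price 563≤787, crew size 4≤5).
P4: dominated by P5 (price 513≤563, crew size 3≤4).
P5: not dominated (best crew size).
P6: dominated by P2 (price 584≤586, crew size 11≤16).
P7: dominated by P8 (price 151≤371, crew size 7≤20).
P8: not dominated (best price).
P9: dominated by P8 (price 151≤229, crew size 7≤11).
P10: not dominated.

P5, P8, P10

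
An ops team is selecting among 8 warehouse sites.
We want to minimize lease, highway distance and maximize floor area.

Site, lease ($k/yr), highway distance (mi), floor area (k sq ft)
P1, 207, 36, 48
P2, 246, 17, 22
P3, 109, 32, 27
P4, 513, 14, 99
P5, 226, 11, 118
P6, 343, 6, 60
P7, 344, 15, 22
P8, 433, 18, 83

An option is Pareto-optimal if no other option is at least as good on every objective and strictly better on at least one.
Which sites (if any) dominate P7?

P5: lease 226≤344, highway distance 11≤15, floor area 118≥22 — dominates P7.
P6: lease 343≤344, highway distance 6≤15, floor area 60≥22 — dominates P7.
Others (P1, P2, P3, P4, P8) are each worse than P7 on at least one objective.

P5, P6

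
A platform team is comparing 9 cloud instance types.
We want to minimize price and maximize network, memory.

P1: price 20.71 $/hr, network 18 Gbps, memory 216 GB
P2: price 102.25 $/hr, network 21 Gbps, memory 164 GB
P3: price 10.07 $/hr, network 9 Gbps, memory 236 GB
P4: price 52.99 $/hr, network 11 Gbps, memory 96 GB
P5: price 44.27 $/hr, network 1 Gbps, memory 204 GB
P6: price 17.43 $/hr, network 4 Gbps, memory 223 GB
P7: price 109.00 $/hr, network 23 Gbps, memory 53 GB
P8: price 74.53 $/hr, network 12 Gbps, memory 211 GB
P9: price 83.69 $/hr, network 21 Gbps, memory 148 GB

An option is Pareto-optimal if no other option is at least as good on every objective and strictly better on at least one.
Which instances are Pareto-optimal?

P1, P2, P3, P7, P9

P1: not dominated.
P2: not dominated.
P3: not dominated (best price).
P4: dominated by P1 (price 20.71≤52.99, network 18≥11, memory 216≥96).
P5: dominated by P1 (price 20.71≤44.27, network 18≥1, memory 216≥204).
P6: dominated by P3 (price 10.07≤17.43, network 9≥4, memory 236≥223).
P7: not dominated (best network).
P8: dominated by P1 (price 20.71≤74.53, network 18≥12, memory 216≥211).
P9: not dominated.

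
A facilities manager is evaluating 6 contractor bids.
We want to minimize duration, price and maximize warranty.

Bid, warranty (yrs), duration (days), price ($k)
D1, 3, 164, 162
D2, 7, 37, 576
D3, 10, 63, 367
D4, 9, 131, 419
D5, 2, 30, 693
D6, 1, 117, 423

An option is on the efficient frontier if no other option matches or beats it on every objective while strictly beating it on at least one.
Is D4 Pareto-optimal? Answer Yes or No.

D3 vs D4: warranty 10≥9, duration 63≤131, price 367≤419 — D3 is at least as good on every objective and strictly better on at least one, so D3 dominates D4.

No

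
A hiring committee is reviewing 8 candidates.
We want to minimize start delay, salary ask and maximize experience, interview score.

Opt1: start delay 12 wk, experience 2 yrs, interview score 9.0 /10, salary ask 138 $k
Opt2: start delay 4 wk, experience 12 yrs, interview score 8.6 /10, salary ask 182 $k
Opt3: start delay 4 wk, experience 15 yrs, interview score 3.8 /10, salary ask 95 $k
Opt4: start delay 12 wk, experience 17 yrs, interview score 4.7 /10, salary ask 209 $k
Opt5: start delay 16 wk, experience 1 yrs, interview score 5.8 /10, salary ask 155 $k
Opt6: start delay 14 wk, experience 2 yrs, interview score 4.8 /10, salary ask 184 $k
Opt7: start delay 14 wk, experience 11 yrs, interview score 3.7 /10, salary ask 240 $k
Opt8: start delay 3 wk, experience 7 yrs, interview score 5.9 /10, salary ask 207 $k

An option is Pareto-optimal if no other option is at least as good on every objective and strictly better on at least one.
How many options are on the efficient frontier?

Opt1: not dominated (best interview score).
Opt2: not dominated.
Opt3: not dominated (best salary ask).
Opt4: not dominated (best experience).
Opt5: dominated by Opt1 (start delay 12≤16, experience 2≥1, interview score 9.0≥5.8, salary ask 138≤155).
Opt6: dominated by Opt1 (start delay 12≤14, experience 2≥2, interview score 9.0≥4.8, salary ask 138≤184).
Opt7: dominated by Opt2 (start delay 4≤14, experience 12≥11, interview score 8.6≥3.7, salary ask 182≤240).
Opt8: not dominated (best start delay).
Pareto-optimal: Opt1, Opt2, Opt3, Opt4, Opt8 → 5.

5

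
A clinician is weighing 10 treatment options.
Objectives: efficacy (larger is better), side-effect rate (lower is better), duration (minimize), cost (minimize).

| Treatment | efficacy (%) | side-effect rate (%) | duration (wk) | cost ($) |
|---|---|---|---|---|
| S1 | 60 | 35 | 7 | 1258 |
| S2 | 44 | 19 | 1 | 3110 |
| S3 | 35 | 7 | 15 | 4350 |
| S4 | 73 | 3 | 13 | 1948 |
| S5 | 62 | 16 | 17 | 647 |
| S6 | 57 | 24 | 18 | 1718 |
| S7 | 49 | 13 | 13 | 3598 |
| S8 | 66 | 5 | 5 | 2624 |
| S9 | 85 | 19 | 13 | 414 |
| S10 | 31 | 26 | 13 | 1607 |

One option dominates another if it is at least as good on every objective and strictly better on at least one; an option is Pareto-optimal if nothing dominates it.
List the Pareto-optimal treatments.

S1: not dominated.
S2: not dominated (best duration).
S3: dominated by S4 (efficacy 73≥35, side-effect rate 3≤7, duration 13≤15, cost 1948≤4350).
S4: not dominated (best side-effect rate).
S5: not dominated.
S6: dominated by S5 (efficacy 62≥57, side-effect rate 16≤24, duration 17≤18, cost 647≤1718).
S7: dominated by S4 (efficacy 73≥49, side-effect rate 3≤13, duration 13≤13, cost 1948≤3598).
S8: not dominated.
S9: not dominated (best efficacy).
S10: dominated by S9 (efficacy 85≥31, side-effect rate 19≤26, duration 13≤13, cost 414≤1607).

S1, S2, S4, S5, S8, S9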